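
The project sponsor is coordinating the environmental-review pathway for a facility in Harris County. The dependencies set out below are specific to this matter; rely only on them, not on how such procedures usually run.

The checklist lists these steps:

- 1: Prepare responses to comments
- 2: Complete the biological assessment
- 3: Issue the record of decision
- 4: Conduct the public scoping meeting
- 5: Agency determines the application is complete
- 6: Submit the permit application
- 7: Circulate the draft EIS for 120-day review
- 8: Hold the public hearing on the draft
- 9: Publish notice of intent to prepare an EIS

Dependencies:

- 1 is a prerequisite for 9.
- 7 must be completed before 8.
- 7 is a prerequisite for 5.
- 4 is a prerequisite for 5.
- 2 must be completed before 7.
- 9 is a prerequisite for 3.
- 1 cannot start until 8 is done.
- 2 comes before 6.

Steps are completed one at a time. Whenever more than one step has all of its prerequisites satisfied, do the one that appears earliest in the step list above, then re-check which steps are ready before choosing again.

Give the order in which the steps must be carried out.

2, 4, 6, 7, 5, 8, 1, 9, 3

Nothing is required for 2 and 4. 2 is listed earlier → 2 first.
4, 6 and 7 are all available; 4 is listed earlier → 4.
Now 6 and 7 have their prerequisites met. 6 is listed earlier, so 6 next.
That leaves 7 as the only ready step → 7.
5 and 8 are both available; 5 is listed earlier → 5.
8 needed 7, now all done → 8.
Next only 1 has its prerequisites met → 1.
9 needed 1, now all done → 9.
3 needed 9, now all done → 3.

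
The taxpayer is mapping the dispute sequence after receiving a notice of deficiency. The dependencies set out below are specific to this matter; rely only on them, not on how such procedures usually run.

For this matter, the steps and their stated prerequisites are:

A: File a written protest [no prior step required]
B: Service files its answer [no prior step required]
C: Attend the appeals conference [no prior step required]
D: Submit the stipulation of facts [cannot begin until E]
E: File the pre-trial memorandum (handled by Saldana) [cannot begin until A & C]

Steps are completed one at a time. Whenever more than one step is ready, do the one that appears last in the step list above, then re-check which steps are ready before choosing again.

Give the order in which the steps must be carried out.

C → B → A → E → D

C, B and A have no prerequisites; C is listed later, so C is first.
Ready: B and A. B is listed later → B.
Next only A has its prerequisites met → A.
That leaves E as the only ready step → E.
D is the only step now ready → D.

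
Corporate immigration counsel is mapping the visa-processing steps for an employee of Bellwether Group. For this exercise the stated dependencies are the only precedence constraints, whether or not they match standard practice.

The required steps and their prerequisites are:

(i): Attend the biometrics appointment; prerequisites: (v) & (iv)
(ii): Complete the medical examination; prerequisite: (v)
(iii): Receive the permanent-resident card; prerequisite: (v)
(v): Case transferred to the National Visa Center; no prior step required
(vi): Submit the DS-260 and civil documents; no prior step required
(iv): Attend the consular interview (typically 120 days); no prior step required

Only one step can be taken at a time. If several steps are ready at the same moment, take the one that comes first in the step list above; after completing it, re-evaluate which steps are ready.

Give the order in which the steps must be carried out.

Nothing is required for (v), (vi) and (iv). (v) is listed earlier → (v) first.
(ii) and (iii) now also ready, so the ready set is {(ii), (iii), (vi), (iv)}; (ii) is listed earlier → (ii).
Ready: (iii), (vi) and (iv). (iii) is listed earlier → (iii).
(vi) and (iv) are both available; (vi) is listed earlier → (vi).
(iv) is the only step now ready → (iv).
(i) is the only step now ready → (i).

(v), (ii), (iii), (vi), (iv), (i)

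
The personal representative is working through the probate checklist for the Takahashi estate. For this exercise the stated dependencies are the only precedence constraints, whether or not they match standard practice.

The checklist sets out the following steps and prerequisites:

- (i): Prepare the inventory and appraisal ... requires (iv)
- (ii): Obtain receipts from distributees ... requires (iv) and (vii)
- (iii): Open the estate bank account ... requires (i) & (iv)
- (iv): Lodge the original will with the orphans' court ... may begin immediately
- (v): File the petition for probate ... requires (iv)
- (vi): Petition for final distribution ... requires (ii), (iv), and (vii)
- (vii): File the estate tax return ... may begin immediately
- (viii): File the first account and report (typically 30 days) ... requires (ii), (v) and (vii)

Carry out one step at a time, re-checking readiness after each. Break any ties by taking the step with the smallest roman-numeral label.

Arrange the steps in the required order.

(iv), (i), (iii), (v), (vii), (ii), (vi), (viii)

Nothing is required for (iv) and (vii). (iv) has the earlier label → (iv) first.
(i) and (v) now also ready, so the ready set is {(i), (v), (vii)}; (i) has the earlier label → (i).
Now (iii), (v) and (vii) have their prerequisites met. (iii) has the earlier label, so (iii) next.
Now (v) and (vii) have their prerequisites met. (v) has the earlier label, so (v) next.
(vii) is the only step now ready → (vii).
That leaves (ii) as the only ready step → (ii).
Now (vi) and (viii) have their prerequisites met. (vi) has the earlier label, so (vi) next.
That leaves (viii) as the only ready step → (viii).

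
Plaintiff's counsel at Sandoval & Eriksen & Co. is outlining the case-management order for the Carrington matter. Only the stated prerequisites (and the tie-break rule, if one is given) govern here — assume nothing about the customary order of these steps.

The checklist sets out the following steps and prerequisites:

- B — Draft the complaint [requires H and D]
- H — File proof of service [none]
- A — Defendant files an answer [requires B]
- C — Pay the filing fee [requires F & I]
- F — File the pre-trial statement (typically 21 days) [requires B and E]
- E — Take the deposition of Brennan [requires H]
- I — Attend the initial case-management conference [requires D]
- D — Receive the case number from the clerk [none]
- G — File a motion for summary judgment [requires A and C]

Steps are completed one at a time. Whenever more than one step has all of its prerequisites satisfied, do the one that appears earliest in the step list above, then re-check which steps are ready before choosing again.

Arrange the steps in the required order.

Nothing is required for H and D. H is listed earlier → H first.
E now also ready, so the ready set is {E, D}; E is listed earlier → E.
That leaves D as the only ready step → D.
Ready: B and I. B is listed earlier → B.
Ready: A, F and I. A is listed earlier → A.
F and I are both available; F is listed earlier → F.
I needed D, now all done → I.
C needed F and I, now all done → C.
G needed A and C, now all done → G.

H, E, D, B, A, F, I, C, G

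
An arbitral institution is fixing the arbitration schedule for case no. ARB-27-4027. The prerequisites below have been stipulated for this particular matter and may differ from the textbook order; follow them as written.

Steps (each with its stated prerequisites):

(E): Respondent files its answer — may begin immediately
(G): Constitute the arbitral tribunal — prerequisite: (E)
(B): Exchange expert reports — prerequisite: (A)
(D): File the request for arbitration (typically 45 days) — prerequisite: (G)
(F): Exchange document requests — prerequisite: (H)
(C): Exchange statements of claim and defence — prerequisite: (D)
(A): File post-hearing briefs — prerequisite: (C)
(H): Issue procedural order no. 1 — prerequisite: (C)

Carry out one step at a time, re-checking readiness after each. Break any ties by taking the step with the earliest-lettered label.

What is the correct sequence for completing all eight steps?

Only (E) has no prerequisites, so it is first.
Next only (G) has its prerequisites met → (G).
Next only (D) has its prerequisites met → (D).
That leaves (C) as the only ready step → (C).
Ready: (A) and (H). (A) has the earlier label → (A).
(B) now also ready, so the ready set is {(B), (H)}; (B) has the earlier label → (B).
That leaves (H) as the only ready step → (H).
That leaves (F) as the only ready step → (F).

(E) (G) (D) (C) (A) (B) (H) (F)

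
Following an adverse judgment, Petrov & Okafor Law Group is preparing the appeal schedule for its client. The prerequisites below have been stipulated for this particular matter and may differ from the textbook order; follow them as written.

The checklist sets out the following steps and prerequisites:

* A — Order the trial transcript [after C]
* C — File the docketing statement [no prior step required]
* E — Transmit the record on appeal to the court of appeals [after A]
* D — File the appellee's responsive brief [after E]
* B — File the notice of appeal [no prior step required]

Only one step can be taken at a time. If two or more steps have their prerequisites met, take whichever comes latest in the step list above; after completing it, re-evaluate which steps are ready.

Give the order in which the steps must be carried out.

B, C, A, E, D

Nothing is required for B and C. B is listed later → B first.
That leaves C as the only ready step → C.
That leaves A as the only ready step → A.
That leaves E as the only ready step → E.
That leaves D as the only ready step → D.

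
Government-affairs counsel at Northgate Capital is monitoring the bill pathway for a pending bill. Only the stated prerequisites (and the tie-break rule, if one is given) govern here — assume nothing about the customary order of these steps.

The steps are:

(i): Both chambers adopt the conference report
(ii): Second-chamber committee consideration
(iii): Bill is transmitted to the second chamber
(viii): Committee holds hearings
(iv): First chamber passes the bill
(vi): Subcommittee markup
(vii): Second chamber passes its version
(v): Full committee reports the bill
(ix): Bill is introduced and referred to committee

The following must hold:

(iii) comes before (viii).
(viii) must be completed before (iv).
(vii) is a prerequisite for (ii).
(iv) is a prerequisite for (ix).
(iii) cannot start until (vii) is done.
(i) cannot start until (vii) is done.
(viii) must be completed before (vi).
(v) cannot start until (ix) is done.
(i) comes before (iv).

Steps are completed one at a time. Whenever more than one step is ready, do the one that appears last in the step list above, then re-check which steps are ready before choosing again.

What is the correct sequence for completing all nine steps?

(vii), (iii), (viii), (vi), (ii), (i), (iv), (ix), (v)

(vii) has no prerequisites → (vii) first.
(iii), (ii) and (i) are all available; (iii) is listed later → (iii).
Now (viii), (ii) and (i) have their prerequisites met. (viii) is listed later, so (viii) next.
(vi), (ii) and (i) are all available; (vi) is listed later → (vi).
Ready: (ii) and (i). (ii) is listed later → (ii).
Next only (i) has its prerequisites met → (i).
(iv) needed (viii) and (i), now all done → (iv).
(ix) needed (iv), now all done → (ix).
(v) needed (ix), now all done → (v).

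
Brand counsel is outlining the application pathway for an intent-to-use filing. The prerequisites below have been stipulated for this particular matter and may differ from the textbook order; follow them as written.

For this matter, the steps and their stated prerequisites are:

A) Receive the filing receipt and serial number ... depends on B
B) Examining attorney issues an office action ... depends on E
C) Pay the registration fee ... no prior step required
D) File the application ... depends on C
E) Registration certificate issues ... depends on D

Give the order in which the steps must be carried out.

C, D, E, B, A

Only C has no prerequisites, so it is first.
Next only D has its prerequisites met → D.
E needed D, now all done → E.
B is the only step now ready → B.
That leaves A as the only ready step → A.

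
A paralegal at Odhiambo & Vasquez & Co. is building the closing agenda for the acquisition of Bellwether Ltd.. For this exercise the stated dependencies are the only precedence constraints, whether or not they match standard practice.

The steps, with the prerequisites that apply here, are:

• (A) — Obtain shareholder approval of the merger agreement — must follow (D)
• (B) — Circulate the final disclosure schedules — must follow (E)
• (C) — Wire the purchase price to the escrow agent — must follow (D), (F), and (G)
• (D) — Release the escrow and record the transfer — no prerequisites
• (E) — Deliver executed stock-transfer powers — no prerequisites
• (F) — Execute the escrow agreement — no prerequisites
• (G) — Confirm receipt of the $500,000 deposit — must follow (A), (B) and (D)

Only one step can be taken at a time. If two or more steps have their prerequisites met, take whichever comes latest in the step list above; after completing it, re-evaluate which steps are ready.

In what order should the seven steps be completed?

Nothing is required for (F), (E) and (D). (F) is listed later → (F) first.
(E) and (D) are both available; (E) is listed later → (E).
Ready: (D) and (B). (D) is listed later → (D).
Now (B) and (A) have their prerequisites met. (B) is listed later, so (B) next.
(A) is the only step now ready → (A).
(G) needed (D), (B) and (A), now all done → (G).
Next only (C) has its prerequisites met → (C).

(F), (E), (D), (B), (A), (G), (C)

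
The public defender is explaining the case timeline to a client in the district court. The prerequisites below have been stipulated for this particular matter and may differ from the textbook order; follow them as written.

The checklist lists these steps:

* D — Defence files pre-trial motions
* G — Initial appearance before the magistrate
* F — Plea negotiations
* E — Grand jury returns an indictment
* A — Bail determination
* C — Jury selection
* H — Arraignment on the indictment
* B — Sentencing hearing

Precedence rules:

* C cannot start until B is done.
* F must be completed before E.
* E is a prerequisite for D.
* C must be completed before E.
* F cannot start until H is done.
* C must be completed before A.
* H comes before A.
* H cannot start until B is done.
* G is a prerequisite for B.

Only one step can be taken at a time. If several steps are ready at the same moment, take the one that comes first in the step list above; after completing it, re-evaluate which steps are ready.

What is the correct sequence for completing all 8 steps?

G is the only step with nothing outstanding, so it goes first.
B needed G, now all done → B.
Now C and H have their prerequisites met. C is listed earlier, so C next.
Next only H has its prerequisites met → H.
F and A are both available; F is listed earlier → F.
E and A are both available; E is listed earlier → E.
D and A are both available; D is listed earlier → D.
A is the only step now ready → A.

G, B, C, H, F, E, D, A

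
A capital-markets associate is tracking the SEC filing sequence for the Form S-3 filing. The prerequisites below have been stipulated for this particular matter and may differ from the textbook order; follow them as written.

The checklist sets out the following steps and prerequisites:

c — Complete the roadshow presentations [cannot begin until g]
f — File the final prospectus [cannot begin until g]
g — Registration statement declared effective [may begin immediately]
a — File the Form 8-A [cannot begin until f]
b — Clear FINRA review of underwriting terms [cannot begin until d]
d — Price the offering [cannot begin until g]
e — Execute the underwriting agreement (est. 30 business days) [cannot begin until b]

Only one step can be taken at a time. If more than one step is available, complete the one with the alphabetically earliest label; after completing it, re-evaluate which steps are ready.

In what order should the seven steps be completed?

g c d b e f a

g has no prerequisites → g first.
Ready: c, d and f. c has the earlier label → c.
d and f are both available; d has the earlier label → d.
b now also ready, so the ready set is {b, f}; b has the earlier label → b.
e now also ready, so the ready set is {e, f}; e has the earlier label → e.
f is the only step now ready → f.
a needed f, now all done → a.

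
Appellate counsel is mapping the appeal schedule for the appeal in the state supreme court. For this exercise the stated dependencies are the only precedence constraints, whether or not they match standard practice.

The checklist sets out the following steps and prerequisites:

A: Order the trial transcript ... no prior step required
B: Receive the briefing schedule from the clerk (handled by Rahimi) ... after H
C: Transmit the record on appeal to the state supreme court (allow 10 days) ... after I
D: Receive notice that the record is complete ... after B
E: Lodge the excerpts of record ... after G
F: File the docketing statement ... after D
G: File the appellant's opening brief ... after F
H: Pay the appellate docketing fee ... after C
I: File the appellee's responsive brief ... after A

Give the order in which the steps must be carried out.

A → I → C → H → B → D → F → G → E

Only A has no prerequisites, so it is first.
Next only I has its prerequisites met → I.
C is the only step now ready → C.
Next only H has its prerequisites met → H.
B needed H, now all done → B.
Next only D has its prerequisites met → D.
F is the only step now ready → F.
That leaves G as the only ready step → G.
Next only E has its prerequisites met → E.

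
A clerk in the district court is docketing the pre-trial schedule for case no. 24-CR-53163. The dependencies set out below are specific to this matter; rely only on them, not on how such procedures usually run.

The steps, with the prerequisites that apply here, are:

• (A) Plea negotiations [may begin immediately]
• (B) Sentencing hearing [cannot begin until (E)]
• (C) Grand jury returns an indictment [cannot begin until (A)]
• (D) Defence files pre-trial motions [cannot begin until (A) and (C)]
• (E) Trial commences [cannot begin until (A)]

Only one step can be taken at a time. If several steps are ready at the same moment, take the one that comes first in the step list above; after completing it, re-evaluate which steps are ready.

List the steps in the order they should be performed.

(A), (C), (D), (E), (B)

Only (A) has no prerequisites, so it is first.
Now (C) and (E) have their prerequisites met. (C) is listed earlier, so (C) next.
Ready: (D) and (E). (D) is listed earlier → (D).
Next only (E) has its prerequisites met → (E).
(B) needed (E), now all done → (B).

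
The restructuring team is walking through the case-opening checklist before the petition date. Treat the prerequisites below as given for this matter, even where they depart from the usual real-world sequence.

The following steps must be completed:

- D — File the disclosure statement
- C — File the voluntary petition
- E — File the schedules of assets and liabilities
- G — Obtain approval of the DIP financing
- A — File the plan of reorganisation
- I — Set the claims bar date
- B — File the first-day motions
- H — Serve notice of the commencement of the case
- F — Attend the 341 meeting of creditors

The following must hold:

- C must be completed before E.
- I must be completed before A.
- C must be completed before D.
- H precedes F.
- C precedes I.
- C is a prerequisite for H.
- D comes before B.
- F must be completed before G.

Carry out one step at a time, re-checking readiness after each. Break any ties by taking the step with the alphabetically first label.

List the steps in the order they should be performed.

C D B E H F G I A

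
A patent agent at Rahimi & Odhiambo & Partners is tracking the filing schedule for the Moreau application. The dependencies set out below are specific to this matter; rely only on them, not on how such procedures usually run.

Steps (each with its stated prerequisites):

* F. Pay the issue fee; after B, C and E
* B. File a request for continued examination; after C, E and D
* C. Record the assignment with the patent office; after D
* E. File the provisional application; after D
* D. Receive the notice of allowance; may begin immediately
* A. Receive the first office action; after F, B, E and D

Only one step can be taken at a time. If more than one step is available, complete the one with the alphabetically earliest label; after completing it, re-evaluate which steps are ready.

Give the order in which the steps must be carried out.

D, C, E, B, F, A

D is the only step with nothing outstanding, so it goes first.
C and E are both available; C has the earlier label → C.
That leaves E as the only ready step → E.
B needed C, D and E, now all done → B.
F needed B, C and E, now all done → F.
A needed B, D, E and F, now all done → A.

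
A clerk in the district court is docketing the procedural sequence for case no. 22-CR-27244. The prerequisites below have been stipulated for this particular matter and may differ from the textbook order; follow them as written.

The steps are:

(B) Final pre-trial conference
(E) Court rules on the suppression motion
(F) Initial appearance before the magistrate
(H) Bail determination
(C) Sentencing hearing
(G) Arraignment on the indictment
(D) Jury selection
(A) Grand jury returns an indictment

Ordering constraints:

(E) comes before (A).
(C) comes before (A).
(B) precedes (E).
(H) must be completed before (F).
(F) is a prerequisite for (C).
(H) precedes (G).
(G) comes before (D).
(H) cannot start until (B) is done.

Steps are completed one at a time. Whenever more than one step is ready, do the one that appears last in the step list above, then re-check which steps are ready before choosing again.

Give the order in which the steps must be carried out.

(B) has no prerequisites → (B) first.
Ready: (H) and (E). (H) is listed later → (H).
(G) and (F) now also ready, so the ready set is {(G), (F), (E)}; (G) is listed later → (G).
Ready: (D), (F) and (E). (D) is listed later → (D).
Ready: (F) and (E). (F) is listed later → (F).
(C) now also ready, so the ready set is {(C), (E)}; (C) is listed later → (C).
(E) needed (B), now all done → (E).
(A) is the only step now ready → (A).

(B) → (H) → (G) → (D) → (F) → (C) → (E) → (A)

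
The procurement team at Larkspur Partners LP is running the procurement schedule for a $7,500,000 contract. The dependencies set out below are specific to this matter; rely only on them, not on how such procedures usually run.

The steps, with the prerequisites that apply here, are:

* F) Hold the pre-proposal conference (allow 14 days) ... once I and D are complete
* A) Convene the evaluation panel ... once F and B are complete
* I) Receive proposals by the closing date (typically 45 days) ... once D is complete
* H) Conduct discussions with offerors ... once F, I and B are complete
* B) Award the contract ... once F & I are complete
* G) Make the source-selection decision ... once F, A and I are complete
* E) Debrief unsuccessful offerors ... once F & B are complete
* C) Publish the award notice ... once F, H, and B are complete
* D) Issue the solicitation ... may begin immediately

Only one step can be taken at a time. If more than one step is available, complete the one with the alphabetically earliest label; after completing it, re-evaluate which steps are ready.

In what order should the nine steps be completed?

D, I, F, B, A, E, G, H, C

Only D has no prerequisites, so it is first.
Next only I has its prerequisites met → I.
Next only F has its prerequisites met → F.
That leaves B as the only ready step → B.
Now A, E and H have their prerequisites met. A has the earlier label, so A next.
Now E, G and H have their prerequisites met. E has the earlier label, so E next.
Ready: G and H. G has the earlier label → G.
H needed B, F and I, now all done → H.
C needed B, F and H, now all done → C.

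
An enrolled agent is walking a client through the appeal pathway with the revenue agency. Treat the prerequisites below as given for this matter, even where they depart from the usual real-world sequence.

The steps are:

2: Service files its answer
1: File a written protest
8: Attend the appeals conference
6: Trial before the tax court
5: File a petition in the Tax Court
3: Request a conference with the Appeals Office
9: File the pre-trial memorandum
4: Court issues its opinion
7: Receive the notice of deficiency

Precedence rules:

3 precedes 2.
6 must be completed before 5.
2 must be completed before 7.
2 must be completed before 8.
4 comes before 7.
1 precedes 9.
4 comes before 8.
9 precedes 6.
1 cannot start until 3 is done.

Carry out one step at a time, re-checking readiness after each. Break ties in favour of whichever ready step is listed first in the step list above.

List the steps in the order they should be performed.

3 and 4 have no prerequisites; 3 is listed earlier, so 3 is first.
Now 2, 1 and 4 have their prerequisites met. 2 is listed earlier, so 2 next.
Ready: 1 and 4. 1 is listed earlier → 1.
9 now also ready, so the ready set is {9, 4}; 9 is listed earlier → 9.
Ready: 6 and 4. 6 is listed earlier → 6.
Now 5 and 4 have their prerequisites met. 5 is listed earlier, so 5 next.
That leaves 4 as the only ready step → 4.
8 and 7 are both available; 8 is listed earlier → 8.
7 is the only step now ready → 7.

3 → 2 → 1 → 9 → 6 → 5 → 4 → 8 → 7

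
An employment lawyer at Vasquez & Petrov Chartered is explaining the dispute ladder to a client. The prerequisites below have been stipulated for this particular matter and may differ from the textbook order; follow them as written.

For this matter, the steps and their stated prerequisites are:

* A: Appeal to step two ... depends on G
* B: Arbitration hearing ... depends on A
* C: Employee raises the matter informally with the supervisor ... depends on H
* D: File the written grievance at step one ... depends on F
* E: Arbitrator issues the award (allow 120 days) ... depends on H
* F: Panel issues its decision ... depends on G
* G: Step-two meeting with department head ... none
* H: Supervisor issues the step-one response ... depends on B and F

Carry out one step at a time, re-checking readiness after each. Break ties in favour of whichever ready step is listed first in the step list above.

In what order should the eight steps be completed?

G, A, B, F, D, H, C, E

G is the only step with nothing outstanding, so it goes first.
A and F are both available; A is listed earlier → A.
B now also ready, so the ready set is {B, F}; B is listed earlier → B.
F needed G, now all done → F.
Now D and H have their prerequisites met. D is listed earlier, so D next.
H needed B and F, now all done → H.
Now C and E have their prerequisites met. C is listed earlier, so C next.
E needed H, now all done → E.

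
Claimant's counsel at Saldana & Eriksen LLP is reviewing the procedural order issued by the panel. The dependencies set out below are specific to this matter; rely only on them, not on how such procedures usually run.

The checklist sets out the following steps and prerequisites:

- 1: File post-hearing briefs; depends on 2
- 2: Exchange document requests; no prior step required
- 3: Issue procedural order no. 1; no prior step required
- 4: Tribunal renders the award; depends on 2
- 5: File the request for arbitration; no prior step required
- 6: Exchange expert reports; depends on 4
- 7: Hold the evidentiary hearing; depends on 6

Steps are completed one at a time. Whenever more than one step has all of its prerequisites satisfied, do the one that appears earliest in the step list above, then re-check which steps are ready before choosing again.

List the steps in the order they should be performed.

2, 3 and 5 have no prerequisites; 2 is listed earlier, so 2 is first.
Ready: 1, 3, 4 and 5. 1 is listed earlier → 1.
Ready: 3, 4 and 5. 3 is listed earlier → 3.
Ready: 4 and 5. 4 is listed earlier → 4.
Ready: 5 and 6. 5 is listed earlier → 5.
6 needed 4, now all done → 6.
7 is the only step now ready → 7.

2 1 3 4 5 6 7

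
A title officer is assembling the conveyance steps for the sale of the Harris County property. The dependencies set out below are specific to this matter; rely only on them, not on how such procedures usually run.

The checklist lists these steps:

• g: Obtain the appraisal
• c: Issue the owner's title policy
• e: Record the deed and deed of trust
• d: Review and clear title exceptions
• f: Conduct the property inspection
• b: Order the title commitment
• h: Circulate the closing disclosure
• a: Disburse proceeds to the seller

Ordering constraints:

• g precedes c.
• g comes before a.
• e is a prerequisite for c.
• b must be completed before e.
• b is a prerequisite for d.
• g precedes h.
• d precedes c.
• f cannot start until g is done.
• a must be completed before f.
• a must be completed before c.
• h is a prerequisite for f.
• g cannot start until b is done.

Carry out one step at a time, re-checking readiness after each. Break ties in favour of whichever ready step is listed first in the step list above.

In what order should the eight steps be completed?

Only b has no prerequisites, so it is first.
Ready: g, e and d. g is listed earlier → g.
h and a now also ready, so the ready set is {e, d, h, a}; e is listed earlier → e.
d, h and a are all available; d is listed earlier → d.
Now h and a have their prerequisites met. h is listed earlier, so h next.
a needed g, now all done → a.
Ready: c and f. c is listed earlier → c.
That leaves f as the only ready step → f.

b, g, e, d, h, a, c, f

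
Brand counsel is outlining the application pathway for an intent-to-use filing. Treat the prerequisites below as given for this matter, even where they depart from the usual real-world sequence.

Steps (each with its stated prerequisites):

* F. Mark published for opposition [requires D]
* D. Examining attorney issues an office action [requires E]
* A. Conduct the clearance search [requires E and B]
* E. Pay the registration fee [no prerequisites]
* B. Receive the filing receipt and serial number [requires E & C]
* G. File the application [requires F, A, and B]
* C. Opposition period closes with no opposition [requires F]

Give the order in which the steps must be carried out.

E, D, F, C, B, A, G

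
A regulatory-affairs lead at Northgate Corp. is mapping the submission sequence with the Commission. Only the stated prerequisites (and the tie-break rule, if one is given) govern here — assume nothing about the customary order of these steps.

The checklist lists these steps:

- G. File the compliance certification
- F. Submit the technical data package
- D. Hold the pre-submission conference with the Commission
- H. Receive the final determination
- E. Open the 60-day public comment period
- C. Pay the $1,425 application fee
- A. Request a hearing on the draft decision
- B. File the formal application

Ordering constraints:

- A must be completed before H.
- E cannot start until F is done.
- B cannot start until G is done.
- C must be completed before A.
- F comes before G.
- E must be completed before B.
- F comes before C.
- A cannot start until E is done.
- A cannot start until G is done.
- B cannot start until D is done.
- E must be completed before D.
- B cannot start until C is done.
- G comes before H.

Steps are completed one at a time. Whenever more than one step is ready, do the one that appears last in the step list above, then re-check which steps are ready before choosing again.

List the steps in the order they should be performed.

F is the only step with nothing outstanding, so it goes first.
Ready: C, E and G. C is listed later → C.
Now E and G have their prerequisites met. E is listed later, so E next.
D now also ready, so the ready set is {D, G}; D is listed later → D.
G needed F, now all done → G.
Now B and A have their prerequisites met. B is listed later, so B next.
Next only A has its prerequisites met → A.
H is the only step now ready → H.

F C E D G B A H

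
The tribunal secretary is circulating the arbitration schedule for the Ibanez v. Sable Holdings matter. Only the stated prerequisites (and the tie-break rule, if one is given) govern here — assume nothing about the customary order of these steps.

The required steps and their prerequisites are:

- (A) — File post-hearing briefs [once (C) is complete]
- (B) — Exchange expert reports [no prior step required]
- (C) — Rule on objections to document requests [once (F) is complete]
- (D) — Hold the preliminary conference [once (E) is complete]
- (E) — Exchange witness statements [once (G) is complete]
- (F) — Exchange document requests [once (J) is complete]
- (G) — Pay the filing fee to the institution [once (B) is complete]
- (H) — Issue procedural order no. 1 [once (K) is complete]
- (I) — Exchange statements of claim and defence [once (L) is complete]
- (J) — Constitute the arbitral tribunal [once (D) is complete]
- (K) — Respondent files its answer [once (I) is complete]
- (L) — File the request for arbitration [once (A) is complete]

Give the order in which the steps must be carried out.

(B) (G) (E) (D) (J) (F) (C) (A) (L) (I) (K) (H)

(B) is the only step with nothing outstanding, so it goes first.
(G) needed (B), now all done → (G).
Next only (E) has its prerequisites met → (E).
That leaves (D) as the only ready step → (D).
(J) is the only step now ready → (J).
(F) needed (J), now all done → (F).
(C) needed (F), now all done → (C).
Next only (A) has its prerequisites met → (A).
That leaves (L) as the only ready step → (L).
Next only (I) has its prerequisites met → (I).
(K) needed (I), now all done → (K).
(H) needed (K), now all done → (H).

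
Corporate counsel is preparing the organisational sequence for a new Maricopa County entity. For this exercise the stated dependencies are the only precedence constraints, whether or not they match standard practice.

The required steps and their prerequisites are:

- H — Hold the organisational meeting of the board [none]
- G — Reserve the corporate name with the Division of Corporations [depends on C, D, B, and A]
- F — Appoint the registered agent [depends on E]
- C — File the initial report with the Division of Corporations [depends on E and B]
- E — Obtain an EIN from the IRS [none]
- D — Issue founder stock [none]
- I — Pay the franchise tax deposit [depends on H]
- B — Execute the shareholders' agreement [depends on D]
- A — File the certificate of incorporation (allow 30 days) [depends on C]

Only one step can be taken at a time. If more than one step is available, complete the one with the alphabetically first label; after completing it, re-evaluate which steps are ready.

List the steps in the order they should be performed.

D, E and H have no prerequisites; D has the earlier label, so D is first.
B now also ready, so the ready set is {B, E, H}; B has the earlier label → B.
E and H are both available; E has the earlier label → E.
Ready: C, F and H. C has the earlier label → C.
A, F and H are all available; A has the earlier label → A.
F, G and H are all available; F has the earlier label → F.
Ready: G and H. G has the earlier label → G.
H is the only step now ready → H.
I needed H, now all done → I.

D → B → E → C → A → F → G → H → I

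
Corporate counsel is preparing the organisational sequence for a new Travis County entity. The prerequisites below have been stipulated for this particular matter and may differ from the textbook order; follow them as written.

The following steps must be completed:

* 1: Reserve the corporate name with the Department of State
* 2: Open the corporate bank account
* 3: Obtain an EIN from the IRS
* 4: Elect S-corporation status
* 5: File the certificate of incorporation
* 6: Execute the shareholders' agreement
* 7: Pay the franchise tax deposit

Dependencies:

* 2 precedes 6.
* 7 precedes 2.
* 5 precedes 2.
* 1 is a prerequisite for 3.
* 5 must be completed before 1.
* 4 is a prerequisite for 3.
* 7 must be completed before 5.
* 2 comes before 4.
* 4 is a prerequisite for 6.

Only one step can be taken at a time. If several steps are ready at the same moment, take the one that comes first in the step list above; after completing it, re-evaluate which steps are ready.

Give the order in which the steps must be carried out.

7, 5, 1, 2, 4, 3, 6

Only 7 has no prerequisites, so it is first.
5 needed 7, now all done → 5.
Ready: 1 and 2. 1 is listed earlier → 1.
2 needed 5 and 7, now all done → 2.
4 needed 2, now all done → 4.
3 and 6 are both available; 3 is listed earlier → 3.
Next only 6 has its prerequisites met → 6.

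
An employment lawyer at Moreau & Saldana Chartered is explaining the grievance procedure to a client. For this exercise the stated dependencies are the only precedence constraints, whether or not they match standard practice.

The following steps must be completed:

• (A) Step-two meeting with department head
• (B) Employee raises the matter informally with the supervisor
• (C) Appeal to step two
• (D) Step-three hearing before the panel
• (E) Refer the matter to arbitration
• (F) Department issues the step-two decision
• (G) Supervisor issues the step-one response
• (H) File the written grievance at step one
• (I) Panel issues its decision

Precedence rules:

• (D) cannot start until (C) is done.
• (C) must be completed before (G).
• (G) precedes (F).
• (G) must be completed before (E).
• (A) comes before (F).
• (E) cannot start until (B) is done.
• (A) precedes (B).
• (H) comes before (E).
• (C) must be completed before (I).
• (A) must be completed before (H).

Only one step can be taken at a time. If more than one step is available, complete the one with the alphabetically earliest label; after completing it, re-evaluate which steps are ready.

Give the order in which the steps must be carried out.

(A), (B), (C), (D), (G), (F), (H), (E), (I)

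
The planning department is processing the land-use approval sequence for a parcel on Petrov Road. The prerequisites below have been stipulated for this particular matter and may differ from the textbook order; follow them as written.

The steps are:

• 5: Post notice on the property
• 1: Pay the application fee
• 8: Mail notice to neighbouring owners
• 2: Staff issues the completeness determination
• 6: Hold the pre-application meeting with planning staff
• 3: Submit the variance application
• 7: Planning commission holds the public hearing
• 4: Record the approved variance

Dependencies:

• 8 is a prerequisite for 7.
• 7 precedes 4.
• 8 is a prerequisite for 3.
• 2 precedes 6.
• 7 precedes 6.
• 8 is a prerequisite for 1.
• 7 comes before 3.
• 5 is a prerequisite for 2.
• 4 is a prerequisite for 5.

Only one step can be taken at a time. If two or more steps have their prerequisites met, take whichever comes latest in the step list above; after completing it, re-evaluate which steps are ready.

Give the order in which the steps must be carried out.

8, 7, 4, 3, 1, 5, 2, 6

8 has no prerequisites → 8 first.
Ready: 7 and 1. 7 is listed later → 7.
4, 3 and 1 are all available; 4 is listed later → 4.
3, 1 and 5 are all available; 3 is listed later → 3.
Ready: 1 and 5. 1 is listed later → 1.
5 needed 4, now all done → 5.
2 is the only step now ready → 2.
6 needed 7 and 2, now all done → 6.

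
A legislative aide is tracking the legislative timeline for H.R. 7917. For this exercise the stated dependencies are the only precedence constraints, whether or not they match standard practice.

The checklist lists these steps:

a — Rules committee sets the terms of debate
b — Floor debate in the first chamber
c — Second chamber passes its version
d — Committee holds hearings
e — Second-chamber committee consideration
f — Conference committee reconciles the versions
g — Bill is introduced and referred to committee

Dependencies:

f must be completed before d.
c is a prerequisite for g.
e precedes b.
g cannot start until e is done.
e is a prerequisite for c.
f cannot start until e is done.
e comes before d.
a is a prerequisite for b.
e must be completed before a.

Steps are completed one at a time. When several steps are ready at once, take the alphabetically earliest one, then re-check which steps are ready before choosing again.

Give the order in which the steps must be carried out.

e, a, b, c, f, d, g

e is the only step with nothing outstanding, so it goes first.
Ready: a, c and f. a has the earlier label → a.
b now also ready, so the ready set is {b, c, f}; b has the earlier label → b.
c and f are both available; c has the earlier label → c.
g now also ready, so the ready set is {f, g}; f has the earlier label → f.
d now also ready, so the ready set is {d, g}; d has the earlier label → d.
That leaves g as the only ready step → g.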